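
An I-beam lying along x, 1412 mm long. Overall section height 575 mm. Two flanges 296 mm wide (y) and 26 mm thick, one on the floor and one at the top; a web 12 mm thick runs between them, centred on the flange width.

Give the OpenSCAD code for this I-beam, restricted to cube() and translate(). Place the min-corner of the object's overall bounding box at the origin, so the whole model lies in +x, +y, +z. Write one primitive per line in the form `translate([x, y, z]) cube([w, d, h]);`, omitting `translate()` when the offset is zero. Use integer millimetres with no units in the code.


cube([1412, 296, 26]);
translate([0, 142, 26]) cube([1412, 12, 523]);
translate([0, 0, 549]) cube([1412, 296, 26]);


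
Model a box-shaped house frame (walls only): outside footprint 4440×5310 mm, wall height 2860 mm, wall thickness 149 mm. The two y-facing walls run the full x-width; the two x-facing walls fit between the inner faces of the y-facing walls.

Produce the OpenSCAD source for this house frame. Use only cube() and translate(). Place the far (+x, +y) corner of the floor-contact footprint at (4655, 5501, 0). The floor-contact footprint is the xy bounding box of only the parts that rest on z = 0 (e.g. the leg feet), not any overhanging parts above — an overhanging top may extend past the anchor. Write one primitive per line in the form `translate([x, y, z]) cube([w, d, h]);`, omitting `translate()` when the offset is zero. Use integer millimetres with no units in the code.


translate([215, 191, 0]) cube([4440, 149, 2860]);
translate([215, 5352, 0]) cube([4440, 149, 2860]);
translate([215, 340, 0]) cube([149, 5012, 2860]);
translate([4506, 340, 0]) cube([149, 5012, 2860]);


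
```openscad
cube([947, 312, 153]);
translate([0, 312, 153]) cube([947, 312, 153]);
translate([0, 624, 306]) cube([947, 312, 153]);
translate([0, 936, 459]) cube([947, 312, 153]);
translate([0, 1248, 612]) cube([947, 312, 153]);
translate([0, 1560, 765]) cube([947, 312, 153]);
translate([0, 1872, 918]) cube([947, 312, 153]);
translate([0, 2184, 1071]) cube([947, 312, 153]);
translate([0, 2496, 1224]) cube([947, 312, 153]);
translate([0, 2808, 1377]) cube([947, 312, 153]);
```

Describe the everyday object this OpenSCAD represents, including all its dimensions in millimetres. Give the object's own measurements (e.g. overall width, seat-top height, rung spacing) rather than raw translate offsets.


A straight staircase of 10 solid steps. Each step is 947 mm wide (x), 312 mm deep (y, the going) and 153 mm tall (the rise). The first step rests on the floor; each subsequent step sits one going further in +y and one rise higher in +z, directly behind and above the previous step with no overlap.


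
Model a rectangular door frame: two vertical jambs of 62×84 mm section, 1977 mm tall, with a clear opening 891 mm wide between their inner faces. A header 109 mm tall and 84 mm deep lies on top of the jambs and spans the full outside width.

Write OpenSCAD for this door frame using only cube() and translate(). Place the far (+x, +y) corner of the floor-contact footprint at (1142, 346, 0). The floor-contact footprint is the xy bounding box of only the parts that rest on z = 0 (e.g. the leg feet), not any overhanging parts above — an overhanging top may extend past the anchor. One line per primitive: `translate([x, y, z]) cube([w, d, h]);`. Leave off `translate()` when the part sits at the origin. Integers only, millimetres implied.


translate([127, 262, 0]) cube([62, 84, 1977]);
translate([1080, 262, 0]) cube([62, 84, 1977]);
translate([127, 262, 1977]) cube([1015, 84, 109]);


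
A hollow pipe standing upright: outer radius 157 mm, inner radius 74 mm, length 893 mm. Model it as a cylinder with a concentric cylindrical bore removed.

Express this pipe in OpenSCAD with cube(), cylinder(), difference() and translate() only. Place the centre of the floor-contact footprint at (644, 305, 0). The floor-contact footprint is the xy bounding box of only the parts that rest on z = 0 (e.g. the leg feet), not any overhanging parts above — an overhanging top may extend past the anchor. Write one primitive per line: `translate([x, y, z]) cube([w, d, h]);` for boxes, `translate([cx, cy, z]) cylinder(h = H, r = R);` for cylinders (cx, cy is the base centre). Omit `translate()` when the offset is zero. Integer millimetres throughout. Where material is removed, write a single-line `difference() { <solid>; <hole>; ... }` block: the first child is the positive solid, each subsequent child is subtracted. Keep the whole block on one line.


difference() { translate([644, 305, 0]) cylinder(h = 893, r = 157); translate([644, 305, 0]) cylinder(h = 893, r = 74); }


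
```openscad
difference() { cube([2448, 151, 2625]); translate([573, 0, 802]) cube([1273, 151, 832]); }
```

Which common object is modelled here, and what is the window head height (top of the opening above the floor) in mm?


A wall with a window opening. The window head height is 1634 mm.

A wall with a rectangular opening subtracted — a window. Sill at z = 802, opening 832 mm tall, so the head is at 802 + 832 = 1634 mm.


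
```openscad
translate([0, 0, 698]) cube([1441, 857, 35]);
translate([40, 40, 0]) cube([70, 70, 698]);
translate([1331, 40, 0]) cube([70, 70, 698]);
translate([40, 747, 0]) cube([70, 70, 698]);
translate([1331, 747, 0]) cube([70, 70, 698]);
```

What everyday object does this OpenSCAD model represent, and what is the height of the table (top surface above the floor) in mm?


A table. The table height is 733 mm.

A 1441×857×35 slab sits at z = 698 on four 70 mm square posts — a table. The top surface is at 698 + 35 = 733 mm.


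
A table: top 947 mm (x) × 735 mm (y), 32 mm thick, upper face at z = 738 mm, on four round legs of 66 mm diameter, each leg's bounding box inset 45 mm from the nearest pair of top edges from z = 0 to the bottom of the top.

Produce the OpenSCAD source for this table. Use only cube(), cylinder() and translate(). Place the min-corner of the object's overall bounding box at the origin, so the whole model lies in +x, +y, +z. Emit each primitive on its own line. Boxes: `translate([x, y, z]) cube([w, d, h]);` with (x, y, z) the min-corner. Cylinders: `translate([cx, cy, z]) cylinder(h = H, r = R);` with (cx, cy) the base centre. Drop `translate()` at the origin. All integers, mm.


translate([0, 0, 706]) cube([947, 735, 32]);
translate([78, 78, 0]) cylinder(h = 706, r = 33);
translate([869, 78, 0]) cylinder(h = 706, r = 33);
translate([78, 657, 0]) cylinder(h = 706, r = 33);
translate([869, 657, 0]) cylinder(h = 706, r = 33);


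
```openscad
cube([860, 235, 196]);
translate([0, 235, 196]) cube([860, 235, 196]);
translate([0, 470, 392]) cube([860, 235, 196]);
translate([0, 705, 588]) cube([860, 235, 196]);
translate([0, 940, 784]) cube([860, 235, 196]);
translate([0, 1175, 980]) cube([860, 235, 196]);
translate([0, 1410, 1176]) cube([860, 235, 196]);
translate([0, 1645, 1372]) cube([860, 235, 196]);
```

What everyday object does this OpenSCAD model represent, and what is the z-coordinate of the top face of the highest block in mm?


A staircase. The total rise is 1568 mm.

8 identical blocks, each offset up and back from the previous — a staircase. Each step is 196 mm tall and there are 8 of them, so the total rise is 8 × 196 = 1568 mm.


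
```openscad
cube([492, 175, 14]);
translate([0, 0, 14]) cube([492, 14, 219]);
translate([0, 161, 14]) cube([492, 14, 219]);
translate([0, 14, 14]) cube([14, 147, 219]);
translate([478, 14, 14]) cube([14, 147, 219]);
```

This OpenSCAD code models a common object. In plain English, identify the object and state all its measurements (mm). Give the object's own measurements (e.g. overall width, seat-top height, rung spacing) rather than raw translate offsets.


An open-topped rectangular box: outside dimensions 492×175×233 mm, with a uniform wall and base thickness of 14 mm. The base is a full 492×175 slab on the floor; four walls sit on top of the base. The front and back walls (the −y and +y sides) span the full width; the two side walls fit between them.


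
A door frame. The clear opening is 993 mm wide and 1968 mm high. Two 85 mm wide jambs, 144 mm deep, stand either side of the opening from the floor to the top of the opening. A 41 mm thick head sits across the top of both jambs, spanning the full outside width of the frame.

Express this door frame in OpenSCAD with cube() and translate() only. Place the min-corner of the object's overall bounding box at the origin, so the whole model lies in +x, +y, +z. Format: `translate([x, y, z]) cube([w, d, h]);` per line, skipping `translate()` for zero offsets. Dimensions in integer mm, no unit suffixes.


cube([85, 144, 1968]);
translate([1078, 0, 0]) cube([85, 144, 1968]);
translate([0, 0, 1968]) cube([1163, 144, 41]);


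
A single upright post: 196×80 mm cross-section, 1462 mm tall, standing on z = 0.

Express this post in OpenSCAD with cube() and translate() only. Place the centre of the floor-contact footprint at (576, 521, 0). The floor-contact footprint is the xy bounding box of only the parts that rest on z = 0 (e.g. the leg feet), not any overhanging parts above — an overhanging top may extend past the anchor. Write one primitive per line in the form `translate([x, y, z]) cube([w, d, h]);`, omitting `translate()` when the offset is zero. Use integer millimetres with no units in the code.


translate([478, 481, 0]) cube([196, 80, 1462]);


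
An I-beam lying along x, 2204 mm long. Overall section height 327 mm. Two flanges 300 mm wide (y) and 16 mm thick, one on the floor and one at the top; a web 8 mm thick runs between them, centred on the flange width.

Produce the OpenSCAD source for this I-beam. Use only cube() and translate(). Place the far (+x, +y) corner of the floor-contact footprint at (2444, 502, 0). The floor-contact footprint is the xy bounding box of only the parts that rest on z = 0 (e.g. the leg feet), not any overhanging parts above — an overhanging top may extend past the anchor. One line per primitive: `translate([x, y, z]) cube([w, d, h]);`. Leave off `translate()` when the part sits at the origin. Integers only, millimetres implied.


translate([240, 202, 0]) cube([2204, 300, 16]);
translate([240, 348, 16]) cube([2204, 8, 295]);
translate([240, 202, 311]) cube([2204, 300, 16]);


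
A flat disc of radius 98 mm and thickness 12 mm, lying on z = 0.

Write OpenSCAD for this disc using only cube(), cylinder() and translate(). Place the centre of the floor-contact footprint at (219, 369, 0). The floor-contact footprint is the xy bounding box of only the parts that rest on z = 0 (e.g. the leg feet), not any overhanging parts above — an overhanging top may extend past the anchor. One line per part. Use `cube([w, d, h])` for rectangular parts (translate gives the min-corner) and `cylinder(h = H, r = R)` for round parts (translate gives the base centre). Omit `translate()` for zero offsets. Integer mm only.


translate([219, 369, 0]) cylinder(h = 12, r = 98);


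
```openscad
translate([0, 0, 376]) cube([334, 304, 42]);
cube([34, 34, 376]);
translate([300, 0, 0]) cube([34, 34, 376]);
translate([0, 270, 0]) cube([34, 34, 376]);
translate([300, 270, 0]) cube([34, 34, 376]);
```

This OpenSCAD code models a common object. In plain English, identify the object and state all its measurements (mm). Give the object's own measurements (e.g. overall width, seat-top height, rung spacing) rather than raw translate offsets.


A four-legged stool. The seat is a 334×304×42 mm slab whose top surface is at z = 418 mm; four square legs, each 34×34 mm in cross-section, run from the floor (z = 0) to the underside of the seat, each flush with a corner of the seat.


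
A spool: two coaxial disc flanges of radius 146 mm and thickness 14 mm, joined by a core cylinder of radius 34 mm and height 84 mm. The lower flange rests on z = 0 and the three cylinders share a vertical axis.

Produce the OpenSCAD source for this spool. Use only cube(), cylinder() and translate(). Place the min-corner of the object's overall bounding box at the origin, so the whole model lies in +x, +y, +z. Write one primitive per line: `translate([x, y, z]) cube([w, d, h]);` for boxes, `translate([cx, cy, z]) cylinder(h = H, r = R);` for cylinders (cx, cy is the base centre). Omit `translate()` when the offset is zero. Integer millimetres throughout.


translate([146, 146, 0]) cylinder(h = 14, r = 146);
translate([146, 146, 14]) cylinder(h = 84, r = 34);
translate([146, 146, 98]) cylinder(h = 14, r = 146);


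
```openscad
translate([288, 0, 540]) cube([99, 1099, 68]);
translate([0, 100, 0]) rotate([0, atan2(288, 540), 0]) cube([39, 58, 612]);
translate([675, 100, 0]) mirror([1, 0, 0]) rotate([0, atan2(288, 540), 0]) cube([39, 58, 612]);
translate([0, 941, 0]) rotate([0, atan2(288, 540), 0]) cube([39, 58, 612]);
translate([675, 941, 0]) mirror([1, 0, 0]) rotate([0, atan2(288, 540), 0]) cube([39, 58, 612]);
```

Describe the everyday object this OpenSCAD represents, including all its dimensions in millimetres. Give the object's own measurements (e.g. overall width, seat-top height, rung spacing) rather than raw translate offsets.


A sawhorse. A 99×1099×68 mm beam (x, y, z) sits on two A-frame leg pairs. Each pair is two raked legs of 39×58 mm section (58 mm along y) splaying symmetrically in x. Each leg rises 540 mm vertically over 288 mm of horizontal reach and is 612 mm long along its own axis. Every leg's outer bottom edge rests on the floor and its outer top edge meets a bottom edge of the beam — the left legs (tilting toward +x) meet the beam's −x bottom edge, the right legs (their mirror images, tilting toward −x) meet its +x bottom edge — so the leg tops tuck under the beam, the beam's underside is 540 mm above the floor, and the feet are 675 mm apart outside-to-outside with the beam centred between them. The two leg pairs are set in 100 mm from either end of the beam.


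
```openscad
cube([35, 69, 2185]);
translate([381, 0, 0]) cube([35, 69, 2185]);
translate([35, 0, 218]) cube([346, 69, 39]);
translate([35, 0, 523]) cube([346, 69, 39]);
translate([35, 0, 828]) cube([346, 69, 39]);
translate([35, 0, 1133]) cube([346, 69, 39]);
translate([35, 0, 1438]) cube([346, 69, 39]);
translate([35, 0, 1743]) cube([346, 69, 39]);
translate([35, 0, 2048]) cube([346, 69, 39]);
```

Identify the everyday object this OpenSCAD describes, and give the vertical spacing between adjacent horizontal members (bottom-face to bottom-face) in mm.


A ladder. The rung spacing is 305 mm.

Two tall 35×69 posts with 7 short bars between them — a ladder. Adjacent rungs sit at z = 218 and z = 523, so the spacing is 523 − 218 = 305 mm.


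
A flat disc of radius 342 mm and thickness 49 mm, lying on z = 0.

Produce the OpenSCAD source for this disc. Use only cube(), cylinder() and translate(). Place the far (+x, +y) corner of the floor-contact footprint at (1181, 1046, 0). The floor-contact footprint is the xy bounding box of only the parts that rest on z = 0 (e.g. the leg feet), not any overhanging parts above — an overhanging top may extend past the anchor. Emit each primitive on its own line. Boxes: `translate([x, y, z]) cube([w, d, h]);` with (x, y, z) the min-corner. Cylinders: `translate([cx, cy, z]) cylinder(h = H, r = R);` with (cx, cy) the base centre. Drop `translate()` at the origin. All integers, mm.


translate([839, 704, 0]) cylinder(h = 49, r = 342);


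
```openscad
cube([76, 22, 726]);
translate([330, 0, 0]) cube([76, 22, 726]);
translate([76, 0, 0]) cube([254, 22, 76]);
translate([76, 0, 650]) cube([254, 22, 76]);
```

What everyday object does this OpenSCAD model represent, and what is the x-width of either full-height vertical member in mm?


A picture frame. The border width is 76 mm.

Four thin pieces enclosing a rectangular opening — a picture frame. The two full-height stiles are 726 mm tall; the top rail sits at z = 650 and is 76 mm tall, so the border above the opening is 726 − 650 = 76 mm, matching the stile x-width.


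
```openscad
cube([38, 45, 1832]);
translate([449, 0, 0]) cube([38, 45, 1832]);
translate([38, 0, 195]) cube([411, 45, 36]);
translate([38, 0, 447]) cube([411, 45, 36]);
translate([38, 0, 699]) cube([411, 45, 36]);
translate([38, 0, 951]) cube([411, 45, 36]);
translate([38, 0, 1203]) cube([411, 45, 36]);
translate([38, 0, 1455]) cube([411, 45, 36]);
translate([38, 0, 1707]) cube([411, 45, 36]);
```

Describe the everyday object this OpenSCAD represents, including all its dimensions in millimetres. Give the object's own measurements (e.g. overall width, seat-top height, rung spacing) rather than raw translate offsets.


A straight ladder. Two 38×45 mm vertical rails, 1832 mm tall, stand 487 mm apart (outside-to-outside) with their front faces coplanar on the −y side. 7 rungs, each 45 mm deep and 36 mm tall, span between the inner faces of the rails, front faces flush with the rails. The lowest rung's underside is at z = 195 mm and rungs are spaced 252 mm apart (underside to underside).


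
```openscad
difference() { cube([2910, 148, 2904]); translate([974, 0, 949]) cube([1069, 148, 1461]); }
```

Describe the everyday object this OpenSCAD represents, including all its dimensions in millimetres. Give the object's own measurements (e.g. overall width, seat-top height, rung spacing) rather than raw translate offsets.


A wall 2910 mm long (x), 148 mm thick (y), 2904 mm tall, with a rectangular window opening cut through it. The opening is 1069 mm wide and 1461 mm tall; its sill is at z = 949 mm and its near (−x) edge is 974 mm from the wall's −x end. The opening passes through the full wall thickness.


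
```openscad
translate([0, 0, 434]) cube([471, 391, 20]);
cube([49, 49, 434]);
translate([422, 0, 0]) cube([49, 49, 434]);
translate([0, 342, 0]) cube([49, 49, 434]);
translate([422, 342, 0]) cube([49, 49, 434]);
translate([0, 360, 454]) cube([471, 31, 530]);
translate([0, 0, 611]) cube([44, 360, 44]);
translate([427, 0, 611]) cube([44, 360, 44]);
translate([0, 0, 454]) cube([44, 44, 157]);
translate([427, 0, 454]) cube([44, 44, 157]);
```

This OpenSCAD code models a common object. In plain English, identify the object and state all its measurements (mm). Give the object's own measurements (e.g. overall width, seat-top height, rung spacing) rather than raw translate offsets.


A chair. The seat is a 471×391×20 mm slab with its top at z = 454 mm, on four 49×49 mm corner legs (flush with the seat edges, standing on z = 0). A flat backrest 31 mm thick, 530 mm tall, spans the full seat width and rises from the seat top along its +y edge, rear face flush with the rear of the seat. Two armrests of 44×44 mm section run along each side from the seat's front edge to the front of the backrest, top faces 201 mm above the seat top and outer faces flush with the seat's x-edges; a 44×44 mm post under the front of each armrest stands on the seat at the front corner.


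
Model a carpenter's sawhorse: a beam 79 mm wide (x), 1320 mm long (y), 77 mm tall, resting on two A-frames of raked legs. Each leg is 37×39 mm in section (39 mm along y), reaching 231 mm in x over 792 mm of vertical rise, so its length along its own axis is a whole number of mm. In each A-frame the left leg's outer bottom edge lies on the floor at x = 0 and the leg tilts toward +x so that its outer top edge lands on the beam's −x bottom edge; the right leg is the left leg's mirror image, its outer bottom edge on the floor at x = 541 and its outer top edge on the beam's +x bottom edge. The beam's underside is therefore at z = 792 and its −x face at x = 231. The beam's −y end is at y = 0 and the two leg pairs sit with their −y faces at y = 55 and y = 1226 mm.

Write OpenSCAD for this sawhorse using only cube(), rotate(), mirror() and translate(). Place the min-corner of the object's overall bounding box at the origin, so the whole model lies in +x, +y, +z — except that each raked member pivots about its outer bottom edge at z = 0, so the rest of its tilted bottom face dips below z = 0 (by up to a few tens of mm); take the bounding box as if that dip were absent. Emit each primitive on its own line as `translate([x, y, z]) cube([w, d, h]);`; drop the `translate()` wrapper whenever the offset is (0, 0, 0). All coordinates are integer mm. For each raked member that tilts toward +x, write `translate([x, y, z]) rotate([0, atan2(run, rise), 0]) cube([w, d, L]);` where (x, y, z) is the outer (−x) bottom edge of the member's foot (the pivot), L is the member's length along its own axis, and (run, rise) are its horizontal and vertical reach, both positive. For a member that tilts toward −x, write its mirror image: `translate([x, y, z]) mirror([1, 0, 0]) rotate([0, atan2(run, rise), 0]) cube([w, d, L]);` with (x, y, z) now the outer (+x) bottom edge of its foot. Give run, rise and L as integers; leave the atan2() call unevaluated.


translate([231, 0, 792]) cube([79, 1320, 77]);
translate([0, 55, 0]) rotate([0, atan2(231, 792), 0]) cube([37, 39, 825]);
translate([541, 55, 0]) mirror([1, 0, 0]) rotate([0, atan2(231, 792), 0]) cube([37, 39, 825]);
translate([0, 1226, 0]) rotate([0, atan2(231, 792), 0]) cube([37, 39, 825]);
translate([541, 1226, 0]) mirror([1, 0, 0]) rotate([0, atan2(231, 792), 0]) cube([37, 39, 825]);


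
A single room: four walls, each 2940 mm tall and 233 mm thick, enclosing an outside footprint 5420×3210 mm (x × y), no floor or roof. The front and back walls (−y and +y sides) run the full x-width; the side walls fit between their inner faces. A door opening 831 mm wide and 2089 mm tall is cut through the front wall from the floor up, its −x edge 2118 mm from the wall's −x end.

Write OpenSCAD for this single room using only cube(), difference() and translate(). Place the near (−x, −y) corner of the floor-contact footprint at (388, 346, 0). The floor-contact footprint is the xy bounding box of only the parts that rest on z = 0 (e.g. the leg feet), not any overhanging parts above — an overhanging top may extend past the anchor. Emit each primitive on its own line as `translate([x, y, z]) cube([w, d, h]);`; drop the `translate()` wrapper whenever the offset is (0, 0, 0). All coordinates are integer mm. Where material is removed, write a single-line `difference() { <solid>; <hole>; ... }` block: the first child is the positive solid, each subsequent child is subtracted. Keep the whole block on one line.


difference() { translate([388, 346, 0]) cube([5420, 233, 2940]); translate([2506, 346, 0]) cube([831, 233, 2089]); }
translate([388, 3323, 0]) cube([5420, 233, 2940]);
translate([388, 579, 0]) cube([233, 2744, 2940]);
translate([5575, 579, 0]) cube([233, 2744, 2940]);


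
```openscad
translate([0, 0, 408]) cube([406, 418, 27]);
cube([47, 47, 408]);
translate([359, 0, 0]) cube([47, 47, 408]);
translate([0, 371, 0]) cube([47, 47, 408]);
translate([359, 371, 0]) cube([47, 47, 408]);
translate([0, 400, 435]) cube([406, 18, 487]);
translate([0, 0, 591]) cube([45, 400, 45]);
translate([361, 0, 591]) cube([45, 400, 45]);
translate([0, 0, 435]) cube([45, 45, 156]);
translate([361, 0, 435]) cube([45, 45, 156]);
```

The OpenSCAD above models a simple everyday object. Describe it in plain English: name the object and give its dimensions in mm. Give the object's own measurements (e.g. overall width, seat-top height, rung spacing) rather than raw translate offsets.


A chair. The seat is a 406×418×27 mm slab with its top at z = 435 mm, on four 47×47 mm corner legs (flush with the seat edges, standing on z = 0). A flat backrest 18 mm thick, 487 mm tall, spans the full seat width and rises from the seat top along its +y edge, rear face flush with the rear of the seat. Two armrests of 45×45 mm section run along each side from the seat's front edge to the front of the backrest, top faces 201 mm above the seat top and outer faces flush with the seat's x-edges; a 45×45 mm post under the front of each armrest stands on the seat at the front corner.


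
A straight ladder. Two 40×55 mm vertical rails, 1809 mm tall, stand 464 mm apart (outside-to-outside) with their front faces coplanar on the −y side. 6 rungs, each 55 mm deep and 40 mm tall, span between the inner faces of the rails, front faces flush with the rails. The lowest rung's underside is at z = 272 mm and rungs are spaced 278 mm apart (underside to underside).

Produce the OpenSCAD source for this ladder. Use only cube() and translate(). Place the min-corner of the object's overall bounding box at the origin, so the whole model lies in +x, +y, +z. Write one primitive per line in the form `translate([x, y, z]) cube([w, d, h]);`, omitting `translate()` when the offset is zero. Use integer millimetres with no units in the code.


cube([40, 55, 1809]);
translate([424, 0, 0]) cube([40, 55, 1809]);
translate([40, 0, 272]) cube([384, 55, 40]);
translate([40, 0, 550]) cube([384, 55, 40]);
translate([40, 0, 828]) cube([384, 55, 40]);
translate([40, 0, 1106]) cube([384, 55, 40]);
translate([40, 0, 1384]) cube([384, 55, 40]);
translate([40, 0, 1662]) cube([384, 55, 40]);


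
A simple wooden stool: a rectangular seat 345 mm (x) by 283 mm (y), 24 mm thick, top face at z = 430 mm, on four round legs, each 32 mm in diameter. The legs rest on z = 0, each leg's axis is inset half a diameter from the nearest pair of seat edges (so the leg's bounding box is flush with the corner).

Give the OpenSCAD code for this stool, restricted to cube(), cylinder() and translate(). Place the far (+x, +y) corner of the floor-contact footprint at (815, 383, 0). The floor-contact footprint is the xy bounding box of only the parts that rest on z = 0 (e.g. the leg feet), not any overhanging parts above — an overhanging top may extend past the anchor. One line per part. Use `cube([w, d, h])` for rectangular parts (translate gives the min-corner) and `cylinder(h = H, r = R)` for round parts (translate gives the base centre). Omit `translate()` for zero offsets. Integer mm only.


translate([470, 100, 406]) cube([345, 283, 24]);
translate([486, 116, 0]) cylinder(h = 406, r = 16);
translate([799, 116, 0]) cylinder(h = 406, r = 16);
translate([486, 367, 0]) cylinder(h = 406, r = 16);
translate([799, 367, 0]) cylinder(h = 406, r = 16);


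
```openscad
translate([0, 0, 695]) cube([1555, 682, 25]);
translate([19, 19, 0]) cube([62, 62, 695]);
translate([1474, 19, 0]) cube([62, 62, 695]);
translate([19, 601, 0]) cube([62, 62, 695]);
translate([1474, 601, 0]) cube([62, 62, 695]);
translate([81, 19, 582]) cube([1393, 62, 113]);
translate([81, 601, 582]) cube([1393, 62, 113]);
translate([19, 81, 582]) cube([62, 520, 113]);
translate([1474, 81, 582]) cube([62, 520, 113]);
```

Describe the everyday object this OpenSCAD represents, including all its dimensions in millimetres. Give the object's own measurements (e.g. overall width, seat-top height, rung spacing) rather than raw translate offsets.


A rectangular dining table. The top is 1555×682×25 mm with its upper surface at z = 720 mm. It stands on four 62×62 mm square legs, each inset 19 mm from the nearest pair of top edges, running from the floor to the underside of the top. Four apron rails, 62 mm thick and 113 mm tall, run between adjacent legs with their top edges flush with the underside of the top and their outer faces flush with the legs' outer faces.


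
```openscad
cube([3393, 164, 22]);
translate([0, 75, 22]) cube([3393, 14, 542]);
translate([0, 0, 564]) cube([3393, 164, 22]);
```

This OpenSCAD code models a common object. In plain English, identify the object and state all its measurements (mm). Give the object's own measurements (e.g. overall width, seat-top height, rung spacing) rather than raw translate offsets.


An I-beam lying along x, 3393 mm long. Overall section height 586 mm. Two flanges 164 mm wide (y) and 22 mm thick, one on the floor and one at the top; a web 14 mm thick runs between them, centred on the flange width.


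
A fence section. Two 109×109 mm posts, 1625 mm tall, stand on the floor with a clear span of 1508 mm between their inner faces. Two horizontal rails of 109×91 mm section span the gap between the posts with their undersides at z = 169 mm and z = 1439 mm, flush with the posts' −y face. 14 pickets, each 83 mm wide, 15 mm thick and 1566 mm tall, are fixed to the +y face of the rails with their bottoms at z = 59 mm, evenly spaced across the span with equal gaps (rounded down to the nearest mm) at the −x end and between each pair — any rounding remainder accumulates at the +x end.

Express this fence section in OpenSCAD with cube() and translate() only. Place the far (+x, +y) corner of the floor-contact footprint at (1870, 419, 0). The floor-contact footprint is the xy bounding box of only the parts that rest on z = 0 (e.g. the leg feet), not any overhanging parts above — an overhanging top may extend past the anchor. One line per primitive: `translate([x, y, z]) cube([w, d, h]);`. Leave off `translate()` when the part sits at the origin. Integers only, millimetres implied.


translate([144, 310, 0]) cube([109, 109, 1625]);
translate([1761, 310, 0]) cube([109, 109, 1625]);
translate([253, 310, 169]) cube([1508, 109, 91]);
translate([253, 310, 1439]) cube([1508, 109, 91]);
translate([276, 419, 59]) cube([83, 15, 1566]);
translate([382, 419, 59]) cube([83, 15, 1566]);
translate([488, 419, 59]) cube([83, 15, 1566]);
translate([594, 419, 59]) cube([83, 15, 1566]);
translate([700, 419, 59]) cube([83, 15, 1566]);
translate([806, 419, 59]) cube([83, 15, 1566]);
translate([912, 419, 59]) cube([83, 15, 1566]);
translate([1018, 419, 59]) cube([83, 15, 1566]);
translate([1124, 419, 59]) cube([83, 15, 1566]);
translate([1230, 419, 59]) cube([83, 15, 1566]);
translate([1336, 419, 59]) cube([83, 15, 1566]);
translate([1442, 419, 59]) cube([83, 15, 1566]);
translate([1548, 419, 59]) cube([83, 15, 1566]);
translate([1654, 419, 59]) cube([83, 15, 1566]);


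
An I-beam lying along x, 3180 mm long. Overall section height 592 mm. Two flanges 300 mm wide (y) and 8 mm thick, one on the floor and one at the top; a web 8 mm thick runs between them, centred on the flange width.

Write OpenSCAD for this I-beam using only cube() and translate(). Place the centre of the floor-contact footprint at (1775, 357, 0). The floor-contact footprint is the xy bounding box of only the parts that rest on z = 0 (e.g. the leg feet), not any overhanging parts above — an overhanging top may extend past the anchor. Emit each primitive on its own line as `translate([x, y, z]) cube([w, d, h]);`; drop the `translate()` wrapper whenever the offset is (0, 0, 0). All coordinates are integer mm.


translate([185, 207, 0]) cube([3180, 300, 8]);
translate([185, 353, 8]) cube([3180, 8, 576]);
translate([185, 207, 584]) cube([3180, 300, 8]);


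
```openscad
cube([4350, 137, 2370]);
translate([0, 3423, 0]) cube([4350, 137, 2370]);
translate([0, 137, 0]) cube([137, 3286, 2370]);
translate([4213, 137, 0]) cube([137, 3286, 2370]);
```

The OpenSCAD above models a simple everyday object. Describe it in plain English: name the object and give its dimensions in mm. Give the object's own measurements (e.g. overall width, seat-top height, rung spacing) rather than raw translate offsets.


The wall frame of a small rectangular building: four walls, each 2370 mm tall and 137 mm thick, enclosing a footprint 4350 mm (x) by 3560 mm (y) outside-to-outside, with no floor or roof. The front and back walls (the −y and +y sides) span the full width; the two side walls fit between them.


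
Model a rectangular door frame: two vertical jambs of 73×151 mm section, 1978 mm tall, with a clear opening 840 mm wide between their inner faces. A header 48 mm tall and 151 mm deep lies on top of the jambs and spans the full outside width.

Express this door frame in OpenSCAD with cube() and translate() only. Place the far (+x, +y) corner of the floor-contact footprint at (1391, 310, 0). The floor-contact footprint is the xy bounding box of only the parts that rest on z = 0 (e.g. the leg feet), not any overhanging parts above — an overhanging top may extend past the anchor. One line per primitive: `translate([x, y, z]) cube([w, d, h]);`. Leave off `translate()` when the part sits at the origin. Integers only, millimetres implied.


translate([405, 159, 0]) cube([73, 151, 1978]);
translate([1318, 159, 0]) cube([73, 151, 1978]);
translate([405, 159, 1978]) cube([986, 151, 48]);


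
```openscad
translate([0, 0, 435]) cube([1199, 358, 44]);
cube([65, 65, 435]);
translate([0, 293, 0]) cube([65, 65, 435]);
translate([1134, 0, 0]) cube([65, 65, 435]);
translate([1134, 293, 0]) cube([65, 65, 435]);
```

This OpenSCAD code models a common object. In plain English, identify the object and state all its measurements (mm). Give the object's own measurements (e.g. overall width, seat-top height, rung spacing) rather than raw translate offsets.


A long wooden bench with a 1199 mm (x) × 358 mm (y) seat, 44 mm thick, its top surface 479 mm above the floor. Four 65 mm square legs at the seat corners, flush with the edges, run from z = 0 to the seat underside.


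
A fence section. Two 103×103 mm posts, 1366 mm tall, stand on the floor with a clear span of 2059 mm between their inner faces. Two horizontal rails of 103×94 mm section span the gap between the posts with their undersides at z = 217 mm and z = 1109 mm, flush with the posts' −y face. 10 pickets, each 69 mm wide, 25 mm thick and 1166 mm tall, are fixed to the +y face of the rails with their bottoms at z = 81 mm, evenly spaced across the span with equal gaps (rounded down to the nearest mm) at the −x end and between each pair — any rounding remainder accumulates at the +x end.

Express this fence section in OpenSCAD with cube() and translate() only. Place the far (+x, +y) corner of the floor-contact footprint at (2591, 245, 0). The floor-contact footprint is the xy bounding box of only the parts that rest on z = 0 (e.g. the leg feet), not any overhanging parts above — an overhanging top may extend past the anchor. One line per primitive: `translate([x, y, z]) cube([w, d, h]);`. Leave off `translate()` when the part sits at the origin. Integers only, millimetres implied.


translate([326, 142, 0]) cube([103, 103, 1366]);
translate([2488, 142, 0]) cube([103, 103, 1366]);
translate([429, 142, 217]) cube([2059, 103, 94]);
translate([429, 142, 1109]) cube([2059, 103, 94]);
translate([553, 245, 81]) cube([69, 25, 1166]);
translate([746, 245, 81]) cube([69, 25, 1166]);
translate([939, 245, 81]) cube([69, 25, 1166]);
translate([1132, 245, 81]) cube([69, 25, 1166]);
translate([1325, 245, 81]) cube([69, 25, 1166]);
translate([1518, 245, 81]) cube([69, 25, 1166]);
translate([1711, 245, 81]) cube([69, 25, 1166]);
translate([1904, 245, 81]) cube([69, 25, 1166]);
translate([2097, 245, 81]) cube([69, 25, 1166]);
translate([2290, 245, 81]) cube([69, 25, 1166]);


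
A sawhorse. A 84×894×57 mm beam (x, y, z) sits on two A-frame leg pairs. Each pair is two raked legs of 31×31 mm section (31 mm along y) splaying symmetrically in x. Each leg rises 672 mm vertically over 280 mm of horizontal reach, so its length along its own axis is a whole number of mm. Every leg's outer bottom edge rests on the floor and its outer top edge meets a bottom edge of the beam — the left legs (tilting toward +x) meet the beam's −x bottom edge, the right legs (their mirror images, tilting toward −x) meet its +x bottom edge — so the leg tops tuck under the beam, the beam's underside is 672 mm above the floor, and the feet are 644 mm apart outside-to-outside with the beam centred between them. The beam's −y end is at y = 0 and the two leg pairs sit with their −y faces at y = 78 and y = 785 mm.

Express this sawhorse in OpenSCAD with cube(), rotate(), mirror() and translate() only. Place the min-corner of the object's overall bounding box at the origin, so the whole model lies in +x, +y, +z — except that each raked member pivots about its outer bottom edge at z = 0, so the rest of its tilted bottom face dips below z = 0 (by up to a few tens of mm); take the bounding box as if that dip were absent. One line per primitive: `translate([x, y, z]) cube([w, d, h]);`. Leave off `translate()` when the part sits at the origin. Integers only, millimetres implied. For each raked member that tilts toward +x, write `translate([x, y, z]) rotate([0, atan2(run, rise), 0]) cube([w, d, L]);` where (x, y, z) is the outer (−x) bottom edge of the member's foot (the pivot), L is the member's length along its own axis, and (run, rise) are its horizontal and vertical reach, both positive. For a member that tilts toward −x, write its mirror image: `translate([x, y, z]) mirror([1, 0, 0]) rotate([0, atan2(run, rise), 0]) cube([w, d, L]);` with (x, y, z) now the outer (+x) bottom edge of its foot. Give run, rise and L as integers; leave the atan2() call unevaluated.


translate([280, 0, 672]) cube([84, 894, 57]);
translate([0, 78, 0]) rotate([0, atan2(280, 672), 0]) cube([31, 31, 728]);
translate([644, 78, 0]) mirror([1, 0, 0]) rotate([0, atan2(280, 672), 0]) cube([31, 31, 728]);
translate([0, 785, 0]) rotate([0, atan2(280, 672), 0]) cube([31, 31, 728]);
translate([644, 785, 0]) mirror([1, 0, 0]) rotate([0, atan2(280, 672), 0]) cube([31, 31, 728]);


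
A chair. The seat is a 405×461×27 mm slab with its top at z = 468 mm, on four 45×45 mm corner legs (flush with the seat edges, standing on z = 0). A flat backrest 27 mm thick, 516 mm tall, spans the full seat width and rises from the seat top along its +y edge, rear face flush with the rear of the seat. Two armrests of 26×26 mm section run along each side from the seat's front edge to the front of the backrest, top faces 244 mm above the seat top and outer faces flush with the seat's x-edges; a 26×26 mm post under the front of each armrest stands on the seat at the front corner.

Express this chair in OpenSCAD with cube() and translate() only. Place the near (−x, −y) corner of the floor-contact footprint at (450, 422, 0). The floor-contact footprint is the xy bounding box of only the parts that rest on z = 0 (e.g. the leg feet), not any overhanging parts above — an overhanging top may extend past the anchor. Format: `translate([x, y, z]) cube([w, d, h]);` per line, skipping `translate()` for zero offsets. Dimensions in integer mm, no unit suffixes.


translate([450, 422, 441]) cube([405, 461, 27]);
translate([450, 422, 0]) cube([45, 45, 441]);
translate([810, 422, 0]) cube([45, 45, 441]);
translate([450, 838, 0]) cube([45, 45, 441]);
translate([810, 838, 0]) cube([45, 45, 441]);
translate([450, 856, 468]) cube([405, 27, 516]);
translate([450, 422, 686]) cube([26, 434, 26]);
translate([829, 422, 686]) cube([26, 434, 26]);
translate([450, 422, 468]) cube([26, 26, 218]);
translate([829, 422, 468]) cube([26, 26, 218]);


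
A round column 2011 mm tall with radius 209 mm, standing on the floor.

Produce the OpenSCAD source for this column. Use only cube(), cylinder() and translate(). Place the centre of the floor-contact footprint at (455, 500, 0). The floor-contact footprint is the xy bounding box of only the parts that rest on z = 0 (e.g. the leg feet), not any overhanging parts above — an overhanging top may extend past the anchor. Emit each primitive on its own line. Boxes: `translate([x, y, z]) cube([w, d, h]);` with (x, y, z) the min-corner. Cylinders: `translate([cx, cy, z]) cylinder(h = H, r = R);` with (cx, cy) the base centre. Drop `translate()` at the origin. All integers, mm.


translate([455, 500, 0]) cylinder(h = 2011, r = 209);


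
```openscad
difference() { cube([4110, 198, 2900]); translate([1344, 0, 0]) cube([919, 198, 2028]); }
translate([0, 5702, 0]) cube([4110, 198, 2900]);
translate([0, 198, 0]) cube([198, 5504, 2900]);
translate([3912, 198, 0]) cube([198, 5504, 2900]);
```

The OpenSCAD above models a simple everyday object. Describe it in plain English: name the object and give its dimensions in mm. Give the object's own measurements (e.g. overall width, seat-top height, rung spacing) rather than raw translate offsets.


A single room: four walls, each 2900 mm tall and 198 mm thick, enclosing an outside footprint 4110×5900 mm (x × y), no floor or roof. The front and back walls (−y and +y sides) run the full x-width; the side walls fit between their inner faces. A door opening 919 mm wide and 2028 mm tall is cut through the front wall from the floor up, its −x edge 1344 mm from the wall's −x end.
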